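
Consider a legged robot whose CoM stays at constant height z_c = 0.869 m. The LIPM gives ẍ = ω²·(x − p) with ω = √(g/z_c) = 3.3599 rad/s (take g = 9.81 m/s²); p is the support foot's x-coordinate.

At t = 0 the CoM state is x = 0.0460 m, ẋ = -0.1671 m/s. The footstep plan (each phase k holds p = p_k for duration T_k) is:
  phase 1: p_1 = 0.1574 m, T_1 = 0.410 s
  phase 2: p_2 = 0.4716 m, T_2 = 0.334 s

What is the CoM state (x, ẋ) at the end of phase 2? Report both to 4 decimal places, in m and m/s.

x = -1.0459, ẋ = -4.7380

phase 1: p=0.1574, T=0.410, ωT=1.377559, cosh=2.108702, sinh=1.856509; start (x,ẋ)=(0.046000, -0.167100) → end (x,ẋ)=(-0.169840, -1.047242)
phase 2: p=0.4716, T=0.334, ωT=1.122207, cosh=1.698593, sinh=1.373032; start (x,ẋ)=(-0.169840, -1.047242) → end (x,ẋ)=(-1.045904, -4.737962)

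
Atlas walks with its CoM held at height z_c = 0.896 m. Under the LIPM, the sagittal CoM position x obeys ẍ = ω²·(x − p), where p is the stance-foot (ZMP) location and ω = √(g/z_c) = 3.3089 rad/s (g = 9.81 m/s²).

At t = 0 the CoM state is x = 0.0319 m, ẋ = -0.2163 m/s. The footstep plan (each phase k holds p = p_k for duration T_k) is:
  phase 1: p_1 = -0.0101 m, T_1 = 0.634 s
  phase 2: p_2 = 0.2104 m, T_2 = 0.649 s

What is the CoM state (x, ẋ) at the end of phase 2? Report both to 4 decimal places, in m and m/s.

phase 1: p=-0.0101, T=0.634, ωT=2.097843, cosh=4.135646, sinh=4.012925; start (x,ẋ)=(0.031900, -0.216300) → end (x,ẋ)=(-0.098724, -0.336849)
phase 2: p=0.2104, T=0.649, ωT=2.147476, cosh=4.339998, sinh=4.223220; start (x,ẋ)=(-0.098724, -0.336849) → end (x,ẋ)=(-1.561127, -5.781693)

x = -1.5611, ẋ = -5.7817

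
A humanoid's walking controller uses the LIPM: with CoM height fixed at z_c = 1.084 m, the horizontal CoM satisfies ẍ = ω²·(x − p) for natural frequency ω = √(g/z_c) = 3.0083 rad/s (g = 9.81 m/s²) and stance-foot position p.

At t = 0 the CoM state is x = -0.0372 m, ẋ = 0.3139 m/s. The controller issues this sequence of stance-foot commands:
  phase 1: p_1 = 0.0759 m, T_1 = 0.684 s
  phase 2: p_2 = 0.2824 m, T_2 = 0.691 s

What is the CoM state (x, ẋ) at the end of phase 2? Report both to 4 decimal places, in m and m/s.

phase 1: p=0.0759, T=0.684, ωT=2.057677, cosh=3.977758, sinh=3.850008; start (x,ẋ)=(-0.037200, 0.313900) → end (x,ẋ)=(0.027743, -0.061303)
phase 2: p=0.2824, T=0.691, ωT=2.078735, cosh=4.059720, sinh=3.934632; start (x,ẋ)=(0.027743, -0.061303) → end (x,ẋ)=(-0.831616, -3.263133)

x = -0.8316, ẋ = -3.2631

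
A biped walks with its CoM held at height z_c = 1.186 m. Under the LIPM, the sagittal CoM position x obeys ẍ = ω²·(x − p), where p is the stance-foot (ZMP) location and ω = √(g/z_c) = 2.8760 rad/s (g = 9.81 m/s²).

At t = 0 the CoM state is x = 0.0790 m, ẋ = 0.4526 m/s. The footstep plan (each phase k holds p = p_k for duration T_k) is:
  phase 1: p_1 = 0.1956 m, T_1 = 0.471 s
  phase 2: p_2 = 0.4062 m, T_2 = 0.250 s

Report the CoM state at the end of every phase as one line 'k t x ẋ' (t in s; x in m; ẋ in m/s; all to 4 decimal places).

phase 1: p=0.1956, T=0.471, ωT=1.354596, cosh=2.066623, sinh=1.808572; start (x,ẋ)=(0.079000, 0.452600) → end (x,ẋ)=(0.239249, 0.328864)
phase 2: p=0.4062, T=0.250, ωT=0.719000, cosh=1.269810, sinh=0.782570; start (x,ẋ)=(0.239249, 0.328864) → end (x,ẋ)=(0.283689, 0.041843)

1 0.4710 0.2392 0.3289
2 0.7210 0.2837 0.0418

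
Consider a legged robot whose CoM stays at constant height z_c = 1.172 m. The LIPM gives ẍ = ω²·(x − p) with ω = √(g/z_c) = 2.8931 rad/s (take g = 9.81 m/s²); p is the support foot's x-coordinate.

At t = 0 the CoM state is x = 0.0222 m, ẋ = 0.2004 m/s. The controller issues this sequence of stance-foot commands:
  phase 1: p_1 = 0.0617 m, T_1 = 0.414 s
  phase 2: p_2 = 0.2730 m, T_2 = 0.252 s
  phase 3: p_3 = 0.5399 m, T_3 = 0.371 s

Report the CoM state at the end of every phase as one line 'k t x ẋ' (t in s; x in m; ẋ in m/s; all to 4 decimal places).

1 0.4140 0.0946 0.1901
2 0.6660 0.0973 -0.1676
3 1.0370 -0.2579 -1.9276

phase 1: p=0.0617, T=0.414, ωT=1.197743, cosh=1.807254, sinh=1.505379; start (x,ẋ)=(0.022200, 0.200400) → end (x,ẋ)=(0.094588, 0.190143)
phase 2: p=0.2730, T=0.252, ωT=0.729061, cosh=1.277748, sinh=0.795386; start (x,ẋ)=(0.094588, 0.190143) → end (x,ẋ)=(0.097310, -0.167594)
phase 3: p=0.5399, T=0.371, ωT=1.073340, cosh=1.633499, sinh=1.291634; start (x,ẋ)=(0.097310, -0.167594) → end (x,ẋ)=(-0.257893, -1.927646)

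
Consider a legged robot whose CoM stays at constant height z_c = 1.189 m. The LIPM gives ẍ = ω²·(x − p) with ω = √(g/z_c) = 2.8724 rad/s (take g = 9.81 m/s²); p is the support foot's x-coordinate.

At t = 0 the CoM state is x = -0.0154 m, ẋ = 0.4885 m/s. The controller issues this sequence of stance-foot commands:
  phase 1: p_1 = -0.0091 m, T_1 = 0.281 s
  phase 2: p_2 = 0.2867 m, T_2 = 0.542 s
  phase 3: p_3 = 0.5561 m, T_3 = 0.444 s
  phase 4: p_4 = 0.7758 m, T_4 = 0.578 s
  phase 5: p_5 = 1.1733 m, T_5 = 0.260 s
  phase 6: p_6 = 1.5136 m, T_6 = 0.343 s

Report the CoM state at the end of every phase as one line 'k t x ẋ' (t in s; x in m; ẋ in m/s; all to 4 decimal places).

phase 1: p=-0.0091, T=0.281, ωT=0.807144, cosh=1.343814, sinh=0.897684; start (x,ẋ)=(-0.015400, 0.488500) → end (x,ẋ)=(0.135100, 0.640209)
phase 2: p=0.2867, T=0.542, ωT=1.556841, cosh=2.477306, sinh=2.266505; start (x,ẋ)=(0.135100, 0.640209) → end (x,ẋ)=(0.416306, 0.599031)
phase 3: p=0.5561, T=0.444, ωT=1.275346, cosh=1.929636, sinh=1.650302; start (x,ẋ)=(0.416306, 0.599031) → end (x,ẋ)=(0.630514, 0.493243)
phase 4: p=0.7758, T=0.578, ωT=1.660247, cosh=2.725352, sinh=2.535260; start (x,ẋ)=(0.630514, 0.493243) → end (x,ẋ)=(0.815196, 0.286252)
phase 5: p=1.1733, T=0.260, ωT=0.746824, cosh=1.292078, sinh=0.818209; start (x,ẋ)=(0.815196, 0.286252) → end (x,ẋ)=(0.792141, -0.471764)
phase 6: p=1.5136, T=0.343, ωT=0.985233, cosh=1.525894, sinh=1.152542; start (x,ẋ)=(0.792141, -0.471764) → end (x,ẋ)=(0.223436, -3.108297)

1 0.2810 0.1351 0.6402
2 0.8230 0.4163 0.5990
3 1.2670 0.6305 0.4932
4 1.8450 0.8152 0.2863
5 2.1050 0.7921 -0.4718
6 2.4480 0.2234 -3.1083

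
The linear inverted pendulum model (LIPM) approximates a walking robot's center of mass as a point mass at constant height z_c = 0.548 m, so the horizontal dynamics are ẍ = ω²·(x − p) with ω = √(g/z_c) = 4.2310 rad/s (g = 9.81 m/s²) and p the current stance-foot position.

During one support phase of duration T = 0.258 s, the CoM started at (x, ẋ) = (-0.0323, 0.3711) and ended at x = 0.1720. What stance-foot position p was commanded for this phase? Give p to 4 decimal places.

p = -0.1667

ωT = 4.2310·0.258 = 1.091598; cosh(ωT) = 1.657355, sinh(ωT) = 1.321676
x(T) = p + (x₀−p)·cosh(ωT) + (ẋ₀/ω)·sinh(ωT) ⇒ p·(1 − cosh) = x(T) − x₀·cosh − (ẋ₀/ω)·sinh
numerator   = 0.1720 − (-0.0323)·1.657355 − (0.3711/4.2310)·1.321676 = 0.109609
denominator = 1 − 1.657355 = -0.657355
p = 0.109609 / -0.657355 = -0.1667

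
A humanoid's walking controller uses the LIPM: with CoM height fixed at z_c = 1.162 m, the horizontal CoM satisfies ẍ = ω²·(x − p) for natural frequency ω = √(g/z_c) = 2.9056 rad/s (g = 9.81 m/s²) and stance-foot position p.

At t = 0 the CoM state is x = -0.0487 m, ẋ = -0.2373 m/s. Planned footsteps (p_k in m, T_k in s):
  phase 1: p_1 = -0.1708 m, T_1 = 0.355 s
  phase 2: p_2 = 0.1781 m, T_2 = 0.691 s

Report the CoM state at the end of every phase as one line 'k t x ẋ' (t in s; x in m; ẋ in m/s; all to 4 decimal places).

1 0.3550 -0.0778 0.0592
2 1.0460 -0.7172 -2.4937

phase 1: p=-0.1708, T=0.355, ωT=1.031488, cosh=1.580857, sinh=1.224380; start (x,ẋ)=(-0.048700, -0.237300) → end (x,ẋ)=(-0.077772, 0.059241)
phase 2: p=0.1781, T=0.691, ωT=2.007770, cosh=3.790489, sinh=3.656201; start (x,ẋ)=(-0.077772, 0.059241) → end (x,ẋ)=(-0.717237, -2.493698)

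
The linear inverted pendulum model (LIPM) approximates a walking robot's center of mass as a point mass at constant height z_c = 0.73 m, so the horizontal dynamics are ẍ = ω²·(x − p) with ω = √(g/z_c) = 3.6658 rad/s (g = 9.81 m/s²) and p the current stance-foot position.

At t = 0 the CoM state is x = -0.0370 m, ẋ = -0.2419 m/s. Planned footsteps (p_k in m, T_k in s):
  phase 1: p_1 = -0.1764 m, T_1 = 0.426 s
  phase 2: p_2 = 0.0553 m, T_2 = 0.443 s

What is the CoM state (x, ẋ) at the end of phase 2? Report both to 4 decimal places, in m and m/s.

x = 0.3366, ẋ = 1.1674

phase 1: p=-0.1764, T=0.426, ωT=1.561631, cosh=2.488191, sinh=2.278397; start (x,ẋ)=(-0.037000, -0.241900) → end (x,ẋ)=(0.020106, 0.562396)
phase 2: p=0.0553, T=0.443, ωT=1.623949, cosh=2.635103, sinh=2.437984; start (x,ẋ)=(0.020106, 0.562396) → end (x,ẋ)=(0.336589, 1.167439)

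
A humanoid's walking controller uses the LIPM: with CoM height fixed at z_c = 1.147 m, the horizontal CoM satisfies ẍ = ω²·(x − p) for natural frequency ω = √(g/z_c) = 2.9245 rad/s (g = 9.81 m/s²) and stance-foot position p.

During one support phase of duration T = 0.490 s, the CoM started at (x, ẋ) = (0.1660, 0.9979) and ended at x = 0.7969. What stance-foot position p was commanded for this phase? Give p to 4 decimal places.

ωT = 2.9245·0.490 = 1.433005; cosh(ωT) = 2.214933, sinh(ωT) = 1.976342
x(T) = p + (x₀−p)·cosh(ωT) + (ẋ₀/ω)·sinh(ωT) ⇒ p·(1 − cosh) = x(T) − x₀·cosh − (ẋ₀/ω)·sinh
numerator   = 0.7969 − (0.1660)·2.214933 − (0.9979/2.9245)·1.976342 = -0.245148
denominator = 1 − 2.214933 = -1.214933
p = -0.245148 / -1.214933 = 0.2018

p = 0.2018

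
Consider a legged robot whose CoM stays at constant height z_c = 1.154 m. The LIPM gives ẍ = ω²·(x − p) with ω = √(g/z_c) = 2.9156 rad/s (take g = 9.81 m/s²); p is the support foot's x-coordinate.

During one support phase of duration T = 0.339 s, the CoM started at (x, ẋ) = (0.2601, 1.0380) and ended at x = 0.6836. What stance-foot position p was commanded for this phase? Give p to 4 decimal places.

p = 0.2385

ωT = 2.9156·0.339 = 0.988388; cosh(ωT) = 1.529538, sinh(ωT) = 1.157362
x(T) = p + (x₀−p)·cosh(ωT) + (ẋ₀/ω)·sinh(ωT) ⇒ p·(1 − cosh) = x(T) − x₀·cosh − (ẋ₀/ω)·sinh
numerator   = 0.6836 − (0.2601)·1.529538 − (1.0380/2.9156)·1.157362 = -0.126272
denominator = 1 − 1.529538 = -0.529538
p = -0.126272 / -0.529538 = 0.2385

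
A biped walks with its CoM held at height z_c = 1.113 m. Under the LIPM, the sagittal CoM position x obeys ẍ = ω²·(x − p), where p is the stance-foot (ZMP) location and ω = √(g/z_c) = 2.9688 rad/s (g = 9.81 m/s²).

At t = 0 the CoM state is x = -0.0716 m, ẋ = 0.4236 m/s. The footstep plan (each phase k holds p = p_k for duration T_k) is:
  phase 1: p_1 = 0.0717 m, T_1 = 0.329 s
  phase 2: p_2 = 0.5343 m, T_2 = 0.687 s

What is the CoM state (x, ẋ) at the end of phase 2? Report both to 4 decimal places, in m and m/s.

phase 1: p=0.0717, T=0.329, ωT=0.976735, cosh=1.516155, sinh=1.139617; start (x,ẋ)=(-0.071600, 0.423600) → end (x,ẋ)=(0.017040, 0.157417)
phase 2: p=0.5343, T=0.687, ωT=2.039566, cosh=3.908677, sinh=3.778592; start (x,ẋ)=(0.017040, 0.157417) → end (x,ẋ)=(-1.287147, -5.187270)

x = -1.2871, ẋ = -5.1873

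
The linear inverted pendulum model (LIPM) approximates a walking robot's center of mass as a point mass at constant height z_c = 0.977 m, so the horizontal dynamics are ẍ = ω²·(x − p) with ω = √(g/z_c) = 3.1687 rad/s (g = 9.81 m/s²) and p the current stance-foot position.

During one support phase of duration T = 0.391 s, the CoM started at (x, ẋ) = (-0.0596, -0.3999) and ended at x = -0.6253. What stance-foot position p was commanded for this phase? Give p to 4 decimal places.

ωT = 3.1687·0.391 = 1.238962; cosh(ωT) = 1.870856, sinh(ωT) = 1.581171
x(T) = p + (x₀−p)·cosh(ωT) + (ẋ₀/ω)·sinh(ωT) ⇒ p·(1 − cosh) = x(T) − x₀·cosh − (ẋ₀/ω)·sinh
numerator   = -0.6253 − (-0.0596)·1.870856 − (-0.3999/3.1687)·1.581171 = -0.314248
denominator = 1 − 1.870856 = -0.870856
p = -0.314248 / -0.870856 = 0.3608

p = 0.3608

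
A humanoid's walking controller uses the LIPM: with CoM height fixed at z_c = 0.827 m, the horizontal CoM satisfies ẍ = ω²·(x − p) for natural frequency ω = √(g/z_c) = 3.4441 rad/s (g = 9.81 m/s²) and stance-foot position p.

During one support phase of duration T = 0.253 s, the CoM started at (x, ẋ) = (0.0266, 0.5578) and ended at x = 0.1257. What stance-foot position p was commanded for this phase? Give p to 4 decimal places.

p = 0.1764

ωT = 3.4441·0.253 = 0.871357; cosh(ωT) = 1.404268, sinh(ωT) = 0.985885
x(T) = p + (x₀−p)·cosh(ωT) + (ẋ₀/ω)·sinh(ωT) ⇒ p·(1 − cosh) = x(T) − x₀·cosh − (ẋ₀/ω)·sinh
numerator   = 0.1257 − (0.0266)·1.404268 − (0.5578/3.4441)·0.985885 = -0.071326
denominator = 1 − 1.404268 = -0.404268
p = -0.071326 / -0.404268 = 0.1764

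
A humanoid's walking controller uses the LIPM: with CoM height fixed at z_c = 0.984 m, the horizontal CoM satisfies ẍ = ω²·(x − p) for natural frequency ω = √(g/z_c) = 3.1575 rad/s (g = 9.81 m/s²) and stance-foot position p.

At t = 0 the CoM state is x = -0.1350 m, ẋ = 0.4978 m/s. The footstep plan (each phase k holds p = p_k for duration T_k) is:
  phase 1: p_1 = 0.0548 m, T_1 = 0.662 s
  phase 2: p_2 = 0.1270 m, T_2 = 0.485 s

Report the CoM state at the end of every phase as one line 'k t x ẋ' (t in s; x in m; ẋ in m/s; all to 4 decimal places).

1 0.6620 -0.0967 -0.3426
2 1.1470 -0.6535 -2.3857

phase 1: p=0.0548, T=0.662, ωT=2.090265, cosh=4.105356, sinh=3.981702; start (x,ẋ)=(-0.135000, 0.497800) → end (x,ẋ)=(-0.096656, -0.342562)
phase 2: p=0.1270, T=0.485, ωT=1.531388, cosh=2.420412, sinh=2.204177; start (x,ẋ)=(-0.096656, -0.342562) → end (x,ẋ)=(-0.653474, -2.385716)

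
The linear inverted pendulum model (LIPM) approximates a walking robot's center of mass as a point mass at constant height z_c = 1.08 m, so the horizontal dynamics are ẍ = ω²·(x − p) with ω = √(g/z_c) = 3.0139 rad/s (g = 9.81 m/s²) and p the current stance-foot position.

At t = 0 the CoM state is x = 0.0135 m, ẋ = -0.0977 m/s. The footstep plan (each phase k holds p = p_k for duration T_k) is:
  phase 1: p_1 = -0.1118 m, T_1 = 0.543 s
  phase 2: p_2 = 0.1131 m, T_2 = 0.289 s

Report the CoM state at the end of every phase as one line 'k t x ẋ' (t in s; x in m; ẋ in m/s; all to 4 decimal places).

1 0.5430 0.1421 0.6728
2 0.8320 0.3739 1.0308

phase 1: p=-0.1118, T=0.543, ωT=1.636548, cosh=2.666027, sinh=2.471376; start (x,ẋ)=(0.013500, -0.097700) → end (x,ẋ)=(0.142140, 0.672824)
phase 2: p=0.1131, T=0.289, ωT=0.871017, cosh=1.403933, sinh=0.985407; start (x,ẋ)=(0.142140, 0.672824) → end (x,ẋ)=(0.373853, 1.030845)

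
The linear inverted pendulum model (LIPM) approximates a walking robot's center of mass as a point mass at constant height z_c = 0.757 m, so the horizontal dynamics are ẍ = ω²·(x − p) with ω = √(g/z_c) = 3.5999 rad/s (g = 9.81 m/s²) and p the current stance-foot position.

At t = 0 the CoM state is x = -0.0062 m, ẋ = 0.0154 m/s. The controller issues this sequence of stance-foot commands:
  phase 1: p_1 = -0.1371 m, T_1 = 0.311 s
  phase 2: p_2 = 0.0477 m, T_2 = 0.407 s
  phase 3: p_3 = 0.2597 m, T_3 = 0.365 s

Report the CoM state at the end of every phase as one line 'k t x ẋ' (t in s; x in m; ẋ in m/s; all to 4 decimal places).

1 0.3110 0.0906 0.6710
2 0.7180 0.5274 1.8462
3 1.0830 1.6789 5.3463

phase 1: p=-0.1371, T=0.311, ωT=1.119569, cosh=1.694977, sinh=1.368556; start (x,ẋ)=(-0.006200, 0.015400) → end (x,ẋ)=(0.090627, 0.671003)
phase 2: p=0.0477, T=0.407, ωT=1.465159, cosh=2.279637, sinh=2.048596; start (x,ẋ)=(0.090627, 0.671003) → end (x,ẋ)=(0.527406, 1.846219)
phase 3: p=0.2597, T=0.365, ωT=1.313963, cosh=1.994823, sinh=1.726070; start (x,ẋ)=(0.527406, 1.846219) → end (x,ẋ)=(1.678946, 5.346318)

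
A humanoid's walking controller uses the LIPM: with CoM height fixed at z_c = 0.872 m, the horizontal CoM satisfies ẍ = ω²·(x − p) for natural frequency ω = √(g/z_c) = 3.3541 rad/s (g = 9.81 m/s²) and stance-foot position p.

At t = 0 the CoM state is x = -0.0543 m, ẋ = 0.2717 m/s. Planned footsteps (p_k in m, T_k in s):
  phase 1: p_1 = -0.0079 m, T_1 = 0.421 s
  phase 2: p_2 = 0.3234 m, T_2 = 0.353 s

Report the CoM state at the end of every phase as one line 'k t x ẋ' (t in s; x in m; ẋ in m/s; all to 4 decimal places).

phase 1: p=-0.0079, T=0.421, ωT=1.412076, cosh=2.174052, sinh=1.930415; start (x,ẋ)=(-0.054300, 0.271700) → end (x,ẋ)=(0.047598, 0.290259)
phase 2: p=0.3234, T=0.353, ωT=1.183997, cosh=1.786731, sinh=1.480678; start (x,ẋ)=(0.047598, 0.290259) → end (x,ẋ)=(-0.041248, -0.851113)

1 0.4210 0.0476 0.2903
2 0.7740 -0.0412 -0.8511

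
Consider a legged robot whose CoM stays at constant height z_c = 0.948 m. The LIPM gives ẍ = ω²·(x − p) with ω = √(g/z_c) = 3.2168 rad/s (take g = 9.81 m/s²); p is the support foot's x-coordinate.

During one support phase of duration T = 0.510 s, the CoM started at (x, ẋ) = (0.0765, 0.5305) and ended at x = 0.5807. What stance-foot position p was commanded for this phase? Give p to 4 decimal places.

p = 0.0199

ωT = 3.2168·0.510 = 1.640568; cosh(ωT) = 2.675984, sinh(ωT) = 2.482114
x(T) = p + (x₀−p)·cosh(ωT) + (ẋ₀/ω)·sinh(ωT) ⇒ p·(1 − cosh) = x(T) − x₀·cosh − (ẋ₀/ω)·sinh
numerator   = 0.5807 − (0.0765)·2.675984 − (0.5305/3.2168)·2.482114 = -0.033352
denominator = 1 − 2.675984 = -1.675984
p = -0.033352 / -1.675984 = 0.0199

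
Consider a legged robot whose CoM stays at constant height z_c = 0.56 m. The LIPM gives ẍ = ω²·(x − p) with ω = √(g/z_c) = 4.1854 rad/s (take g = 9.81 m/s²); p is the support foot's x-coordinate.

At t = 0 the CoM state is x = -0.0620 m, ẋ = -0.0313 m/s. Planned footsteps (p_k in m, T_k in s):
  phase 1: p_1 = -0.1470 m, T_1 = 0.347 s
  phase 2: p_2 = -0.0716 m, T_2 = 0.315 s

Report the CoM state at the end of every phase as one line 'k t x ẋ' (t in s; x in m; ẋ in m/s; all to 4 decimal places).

phase 1: p=-0.1470, T=0.347, ωT=1.452334, cosh=2.253549, sinh=2.019526; start (x,ẋ)=(-0.062000, -0.031300) → end (x,ẋ)=(0.029449, 0.647928)
phase 2: p=-0.0716, T=0.315, ωT=1.318401, cosh=2.002502, sinh=1.734939; start (x,ẋ)=(0.029449, 0.647928) → end (x,ẋ)=(0.399331, 2.031236)

1 0.3470 0.0294 0.6479
2 0.6620 0.3993 2.0312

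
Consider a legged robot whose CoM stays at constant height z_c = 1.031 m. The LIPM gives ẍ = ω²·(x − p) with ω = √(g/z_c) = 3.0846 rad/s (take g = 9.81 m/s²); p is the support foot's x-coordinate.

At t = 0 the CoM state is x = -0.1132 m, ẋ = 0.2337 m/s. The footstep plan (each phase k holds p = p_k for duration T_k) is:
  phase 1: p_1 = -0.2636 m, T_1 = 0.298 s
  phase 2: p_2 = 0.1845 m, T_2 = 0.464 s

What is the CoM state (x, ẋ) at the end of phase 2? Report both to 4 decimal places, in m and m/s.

phase 1: p=-0.2636, T=0.298, ωT=0.919211, cosh=1.453072, sinh=1.054239; start (x,ẋ)=(-0.113200, 0.233700) → end (x,ẋ)=(0.034815, 0.828669)
phase 2: p=0.1845, T=0.464, ωT=1.431254, cosh=2.211477, sinh=1.972468; start (x,ẋ)=(0.034815, 0.828669) → end (x,ẋ)=(0.383373, 0.921857)

x = 0.3834, ẋ = 0.9219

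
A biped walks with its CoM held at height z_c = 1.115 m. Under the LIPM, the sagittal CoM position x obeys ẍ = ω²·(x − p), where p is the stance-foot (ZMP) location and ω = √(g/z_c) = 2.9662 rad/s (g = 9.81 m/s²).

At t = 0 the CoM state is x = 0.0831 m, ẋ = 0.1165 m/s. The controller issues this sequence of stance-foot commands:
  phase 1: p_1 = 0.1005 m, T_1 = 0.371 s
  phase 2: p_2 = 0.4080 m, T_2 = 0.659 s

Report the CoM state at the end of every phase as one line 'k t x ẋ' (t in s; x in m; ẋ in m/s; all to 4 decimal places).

1 0.3710 0.1239 0.1255
2 1.0300 -0.4687 -2.4635

phase 1: p=0.1005, T=0.371, ωT=1.100460, cosh=1.669133, sinh=1.336415; start (x,ẋ)=(0.083100, 0.116500) → end (x,ẋ)=(0.123946, 0.125479)
phase 2: p=0.4080, T=0.659, ωT=1.954726, cosh=3.601793, sinh=3.460190; start (x,ẋ)=(0.123946, 0.125479) → end (x,ẋ)=(-0.468728, -2.463472)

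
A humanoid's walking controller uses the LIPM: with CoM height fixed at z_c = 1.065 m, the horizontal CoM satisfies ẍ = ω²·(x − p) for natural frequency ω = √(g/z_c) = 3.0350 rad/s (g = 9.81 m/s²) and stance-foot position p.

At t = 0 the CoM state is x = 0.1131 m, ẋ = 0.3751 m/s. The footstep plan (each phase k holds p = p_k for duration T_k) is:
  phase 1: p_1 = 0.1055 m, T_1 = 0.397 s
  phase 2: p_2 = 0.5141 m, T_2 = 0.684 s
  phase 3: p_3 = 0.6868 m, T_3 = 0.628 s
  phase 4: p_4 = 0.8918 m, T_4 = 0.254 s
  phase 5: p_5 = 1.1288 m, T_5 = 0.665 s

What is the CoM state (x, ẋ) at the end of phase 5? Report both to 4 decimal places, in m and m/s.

x = 1.7935, ẋ = 2.1576

phase 1: p=0.1055, T=0.397, ωT=1.204895, cosh=1.818066, sinh=1.518343; start (x,ẋ)=(0.113100, 0.375100) → end (x,ẋ)=(0.306971, 0.716979)
phase 2: p=0.5141, T=0.684, ωT=2.075940, cosh=4.048738, sinh=3.923299; start (x,ẋ)=(0.306971, 0.716979) → end (x,ẋ)=(0.602318, 0.436535)
phase 3: p=0.6868, T=0.628, ωT=1.905980, cosh=3.437336, sinh=3.288660; start (x,ẋ)=(0.602318, 0.436535) → end (x,ẋ)=(0.869428, 0.657300)
phase 4: p=0.8918, T=0.254, ωT=0.770890, cosh=1.312145, sinh=0.849544; start (x,ẋ)=(0.869428, 0.657300) → end (x,ẋ)=(1.046433, 0.804790)
phase 5: p=1.1288, T=0.665, ωT=2.018275, cosh=3.829109, sinh=3.696224; start (x,ẋ)=(1.046433, 0.804790) → end (x,ẋ)=(1.793535, 2.157632)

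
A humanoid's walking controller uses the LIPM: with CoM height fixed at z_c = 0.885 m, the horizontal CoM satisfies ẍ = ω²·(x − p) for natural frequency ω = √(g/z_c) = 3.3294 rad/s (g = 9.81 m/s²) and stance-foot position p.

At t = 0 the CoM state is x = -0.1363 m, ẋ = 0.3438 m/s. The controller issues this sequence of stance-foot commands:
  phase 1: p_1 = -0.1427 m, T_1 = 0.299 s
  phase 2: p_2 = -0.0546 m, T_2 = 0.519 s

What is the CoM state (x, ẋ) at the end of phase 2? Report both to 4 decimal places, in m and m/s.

phase 1: p=-0.1427, T=0.299, ωT=0.995491, cosh=1.537797, sinh=1.168255; start (x,ẋ)=(-0.136300, 0.343800) → end (x,ẋ)=(-0.012222, 0.553588)
phase 2: p=-0.0546, T=0.519, ωT=1.727959, cosh=2.903399, sinh=2.725752; start (x,ẋ)=(-0.012222, 0.553588) → end (x,ẋ)=(0.521658, 1.991872)

x = 0.5217, ẋ = 1.9919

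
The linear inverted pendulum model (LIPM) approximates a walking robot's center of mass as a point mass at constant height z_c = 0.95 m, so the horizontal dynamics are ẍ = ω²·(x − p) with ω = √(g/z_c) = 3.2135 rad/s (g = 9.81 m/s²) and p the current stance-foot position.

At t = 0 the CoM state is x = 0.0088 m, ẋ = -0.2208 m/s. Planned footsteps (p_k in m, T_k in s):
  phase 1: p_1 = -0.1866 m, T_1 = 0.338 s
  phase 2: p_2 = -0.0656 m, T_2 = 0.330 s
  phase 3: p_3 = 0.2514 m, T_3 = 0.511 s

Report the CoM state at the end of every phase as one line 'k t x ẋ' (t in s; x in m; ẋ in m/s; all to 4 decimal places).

1 0.3380 0.0457 0.4599
2 0.6680 0.2961 1.1979
3 1.1790 1.2981 3.5677

phase 1: p=-0.1866, T=0.338, ωT=1.086163, cosh=1.650196, sinh=1.312687; start (x,ẋ)=(0.008800, -0.220800) → end (x,ẋ)=(0.045653, 0.459897)
phase 2: p=-0.0656, T=0.330, ωT=1.060455, cosh=1.616991, sinh=1.270693; start (x,ẋ)=(0.045653, 0.459897) → end (x,ẋ)=(0.296150, 1.197938)
phase 3: p=0.2514, T=0.511, ωT=1.642098, cosh=2.679786, sinh=2.486213; start (x,ẋ)=(0.296150, 1.197938) → end (x,ẋ)=(1.298137, 3.567743)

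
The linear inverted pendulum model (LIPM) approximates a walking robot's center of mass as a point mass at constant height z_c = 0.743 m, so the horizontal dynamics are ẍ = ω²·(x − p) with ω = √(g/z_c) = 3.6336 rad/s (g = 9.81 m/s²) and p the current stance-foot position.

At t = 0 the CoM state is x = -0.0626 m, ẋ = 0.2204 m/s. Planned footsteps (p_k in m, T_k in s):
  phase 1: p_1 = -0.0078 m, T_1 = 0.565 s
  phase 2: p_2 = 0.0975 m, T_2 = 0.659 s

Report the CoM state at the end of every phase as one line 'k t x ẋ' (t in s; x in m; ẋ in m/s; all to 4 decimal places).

1 0.5650 0.0076 0.1098
2 1.2240 -0.2351 -1.1687

phase 1: p=-0.0078, T=0.565, ωT=2.052984, cosh=3.959733, sinh=3.831382; start (x,ẋ)=(-0.062600, 0.220400) → end (x,ẋ)=(0.007603, 0.109816)
phase 2: p=0.0975, T=0.659, ωT=2.394542, cosh=5.527197, sinh=5.435983; start (x,ẋ)=(0.007603, 0.109816) → end (x,ẋ)=(-0.235089, -1.168684)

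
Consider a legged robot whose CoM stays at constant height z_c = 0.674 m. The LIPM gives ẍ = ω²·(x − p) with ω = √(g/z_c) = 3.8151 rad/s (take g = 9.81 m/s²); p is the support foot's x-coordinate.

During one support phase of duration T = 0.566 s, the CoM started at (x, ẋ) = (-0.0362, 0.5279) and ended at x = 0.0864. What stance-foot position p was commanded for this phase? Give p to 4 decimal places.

ωT = 3.8151·0.566 = 2.159347; cosh(ωT) = 4.390437, sinh(ωT) = 4.275037
x(T) = p + (x₀−p)·cosh(ωT) + (ẋ₀/ω)·sinh(ωT) ⇒ p·(1 − cosh) = x(T) − x₀·cosh − (ẋ₀/ω)·sinh
numerator   = 0.0864 − (-0.0362)·4.390437 − (0.5279/3.8151)·4.275037 = -0.346208
denominator = 1 − 4.390437 = -3.390437
p = -0.346208 / -3.390437 = 0.1021

p = 0.1021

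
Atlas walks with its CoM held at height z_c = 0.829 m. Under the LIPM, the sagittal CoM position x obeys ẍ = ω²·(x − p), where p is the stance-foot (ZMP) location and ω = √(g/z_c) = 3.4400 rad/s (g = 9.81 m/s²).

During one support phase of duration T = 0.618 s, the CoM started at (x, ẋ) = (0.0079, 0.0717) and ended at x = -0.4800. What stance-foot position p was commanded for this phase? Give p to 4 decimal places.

p = 0.1845

ωT = 3.4400·0.618 = 2.125920; cosh(ωT) = 4.249964, sinh(ωT) = 4.130640
x(T) = p + (x₀−p)·cosh(ωT) + (ẋ₀/ω)·sinh(ωT) ⇒ p·(1 − cosh) = x(T) − x₀·cosh − (ẋ₀/ω)·sinh
numerator   = -0.4800 − (0.0079)·4.249964 − (0.0717/3.4400)·4.130640 = -0.599670
denominator = 1 − 4.249964 = -3.249964
p = -0.599670 / -3.249964 = 0.1845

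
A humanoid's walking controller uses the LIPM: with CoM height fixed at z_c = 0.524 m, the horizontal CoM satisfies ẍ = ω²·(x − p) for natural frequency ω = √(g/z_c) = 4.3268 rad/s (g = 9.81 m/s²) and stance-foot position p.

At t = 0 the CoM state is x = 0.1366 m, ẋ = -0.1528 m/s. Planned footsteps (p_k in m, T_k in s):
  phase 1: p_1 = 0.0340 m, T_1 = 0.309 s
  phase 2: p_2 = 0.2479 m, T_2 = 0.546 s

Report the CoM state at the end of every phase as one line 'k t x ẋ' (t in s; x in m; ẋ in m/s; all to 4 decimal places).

phase 1: p=0.0340, T=0.309, ωT=1.336981, cosh=2.035085, sinh=1.772447; start (x,ẋ)=(0.136600, -0.152800) → end (x,ẋ)=(0.180206, 0.475881)
phase 2: p=0.2479, T=0.546, ωT=2.362433, cosh=5.355470, sinh=5.261279; start (x,ẋ)=(0.180206, 0.475881) → end (x,ẋ)=(0.464027, 1.007548)

1 0.3090 0.1802 0.4759
2 0.8550 0.4640 1.0075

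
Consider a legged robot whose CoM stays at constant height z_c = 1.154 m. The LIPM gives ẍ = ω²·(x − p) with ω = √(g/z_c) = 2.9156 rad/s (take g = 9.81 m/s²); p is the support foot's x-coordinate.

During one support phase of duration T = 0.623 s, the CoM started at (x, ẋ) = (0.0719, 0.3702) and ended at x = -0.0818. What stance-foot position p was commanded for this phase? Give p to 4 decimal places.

ωT = 2.9156·0.623 = 1.816419; cosh(ωT) = 3.156201, sinh(ωT) = 2.993594
x(T) = p + (x₀−p)·cosh(ωT) + (ẋ₀/ω)·sinh(ωT) ⇒ p·(1 − cosh) = x(T) − x₀·cosh − (ẋ₀/ω)·sinh
numerator   = -0.0818 − (0.0719)·3.156201 − (0.3702/2.9156)·2.993594 = -0.688834
denominator = 1 − 3.156201 = -2.156201
p = -0.688834 / -2.156201 = 0.3195

p = 0.3195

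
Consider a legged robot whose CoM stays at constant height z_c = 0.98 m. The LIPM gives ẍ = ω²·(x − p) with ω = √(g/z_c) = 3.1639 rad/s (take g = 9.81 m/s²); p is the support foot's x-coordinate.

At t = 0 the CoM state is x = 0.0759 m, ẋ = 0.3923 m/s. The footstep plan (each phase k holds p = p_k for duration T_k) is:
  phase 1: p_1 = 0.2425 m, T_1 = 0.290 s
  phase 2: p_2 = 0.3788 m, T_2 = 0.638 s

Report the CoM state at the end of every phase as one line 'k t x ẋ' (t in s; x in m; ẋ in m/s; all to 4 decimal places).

phase 1: p=0.2425, T=0.290, ωT=0.917531, cosh=1.451303, sinh=1.051799; start (x,ẋ)=(0.075900, 0.392300) → end (x,ẋ)=(0.131128, 0.014937)
phase 2: p=0.3788, T=0.638, ωT=2.018568, cosh=3.830192, sinh=3.697347; start (x,ẋ)=(0.131128, 0.014937) → end (x,ẋ)=(-0.552376, -2.840063)

1 0.2900 0.1311 0.0149
2 0.9280 -0.5524 -2.8401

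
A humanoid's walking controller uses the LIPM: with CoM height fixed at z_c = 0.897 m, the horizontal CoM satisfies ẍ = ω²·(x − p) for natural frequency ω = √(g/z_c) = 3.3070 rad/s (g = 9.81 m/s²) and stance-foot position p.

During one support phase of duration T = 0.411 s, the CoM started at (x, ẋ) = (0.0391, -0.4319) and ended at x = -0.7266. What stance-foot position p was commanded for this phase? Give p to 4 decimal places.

p = 0.5305

ωT = 3.3070·0.411 = 1.359177; cosh(ωT) = 2.074930, sinh(ωT) = 1.818058
x(T) = p + (x₀−p)·cosh(ωT) + (ẋ₀/ω)·sinh(ωT) ⇒ p·(1 − cosh) = x(T) − x₀·cosh − (ẋ₀/ω)·sinh
numerator   = -0.7266 − (0.0391)·2.074930 − (-0.4319/3.3070)·1.818058 = -0.570288
denominator = 1 − 2.074930 = -1.074930
p = -0.570288 / -1.074930 = 0.5305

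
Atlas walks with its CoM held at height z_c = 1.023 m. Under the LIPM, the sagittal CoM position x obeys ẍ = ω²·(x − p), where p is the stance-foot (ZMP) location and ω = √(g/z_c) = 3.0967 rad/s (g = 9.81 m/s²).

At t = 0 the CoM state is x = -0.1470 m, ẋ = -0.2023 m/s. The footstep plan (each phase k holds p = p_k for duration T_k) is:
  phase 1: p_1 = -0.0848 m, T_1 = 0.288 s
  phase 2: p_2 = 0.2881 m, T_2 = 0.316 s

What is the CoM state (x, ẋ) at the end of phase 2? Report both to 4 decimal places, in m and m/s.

phase 1: p=-0.0848, T=0.288, ωT=0.891850, cosh=1.424767, sinh=1.014870; start (x,ẋ)=(-0.147000, -0.202300) → end (x,ẋ)=(-0.239720, -0.483709)
phase 2: p=0.2881, T=0.316, ωT=0.978557, cosh=1.518234, sinh=1.142381; start (x,ẋ)=(-0.239720, -0.483709) → end (x,ẋ)=(-0.691695, -2.601604)

x = -0.6917, ẋ = -2.6016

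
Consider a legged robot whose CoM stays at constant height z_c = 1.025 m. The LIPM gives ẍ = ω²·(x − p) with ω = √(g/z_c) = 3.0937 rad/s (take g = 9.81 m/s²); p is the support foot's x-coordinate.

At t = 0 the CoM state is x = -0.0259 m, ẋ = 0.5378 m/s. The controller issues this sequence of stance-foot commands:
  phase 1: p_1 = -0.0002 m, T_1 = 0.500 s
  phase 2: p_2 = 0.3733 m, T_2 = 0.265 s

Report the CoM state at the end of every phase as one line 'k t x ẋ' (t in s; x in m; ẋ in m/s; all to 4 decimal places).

1 0.5000 0.3264 1.1419
2 0.7650 0.6474 1.4150

phase 1: p=-0.0002, T=0.500, ωT=1.546850, cosh=2.454785, sinh=2.241867; start (x,ẋ)=(-0.025900, 0.537800) → end (x,ẋ)=(0.326432, 1.141937)
phase 2: p=0.3733, T=0.265, ωT=0.819831, cosh=1.355311, sinh=0.914804; start (x,ẋ)=(0.326432, 1.141937) → end (x,ẋ)=(0.647449, 1.415036)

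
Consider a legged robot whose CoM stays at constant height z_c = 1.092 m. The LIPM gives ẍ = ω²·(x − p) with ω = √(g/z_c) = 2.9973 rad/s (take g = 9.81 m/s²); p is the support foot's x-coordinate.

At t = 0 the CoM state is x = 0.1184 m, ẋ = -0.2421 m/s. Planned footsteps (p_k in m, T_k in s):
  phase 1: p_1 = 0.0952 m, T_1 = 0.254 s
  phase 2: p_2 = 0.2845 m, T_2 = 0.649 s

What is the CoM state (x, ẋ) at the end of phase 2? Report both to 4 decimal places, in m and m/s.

x = -0.8188, ẋ = -3.2467

phase 1: p=0.0952, T=0.254, ωT=0.761314, cosh=1.304070, sinh=0.837018; start (x,ẋ)=(0.118400, -0.242100) → end (x,ẋ)=(0.057846, -0.257511)
phase 2: p=0.2845, T=0.649, ωT=1.945248, cosh=3.569158, sinh=3.426206; start (x,ẋ)=(0.057846, -0.257511) → end (x,ẋ)=(-0.818824, -3.246690)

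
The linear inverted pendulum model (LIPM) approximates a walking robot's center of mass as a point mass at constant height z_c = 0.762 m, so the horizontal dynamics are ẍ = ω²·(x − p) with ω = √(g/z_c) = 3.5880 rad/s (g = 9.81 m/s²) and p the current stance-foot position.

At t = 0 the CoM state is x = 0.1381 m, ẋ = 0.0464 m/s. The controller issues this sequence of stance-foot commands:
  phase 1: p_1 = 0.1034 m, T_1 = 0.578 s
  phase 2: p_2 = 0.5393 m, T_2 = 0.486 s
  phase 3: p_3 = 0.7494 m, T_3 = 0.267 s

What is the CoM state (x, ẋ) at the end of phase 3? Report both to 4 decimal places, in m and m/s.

phase 1: p=0.1034, T=0.578, ωT=2.073864, cosh=4.040602, sinh=3.914902; start (x,ẋ)=(0.138100, 0.046400) → end (x,ẋ)=(0.294236, 0.674903)
phase 2: p=0.5393, T=0.486, ωT=1.743768, cosh=2.946856, sinh=2.771996; start (x,ẋ)=(0.294236, 0.674903) → end (x,ẋ)=(0.338546, -0.448540)
phase 3: p=0.7494, T=0.267, ωT=0.957996, cosh=1.495064, sinh=1.111403; start (x,ẋ)=(0.338546, -0.448540) → end (x,ẋ)=(-0.003792, -2.308967)

x = -0.0038, ẋ = -2.3090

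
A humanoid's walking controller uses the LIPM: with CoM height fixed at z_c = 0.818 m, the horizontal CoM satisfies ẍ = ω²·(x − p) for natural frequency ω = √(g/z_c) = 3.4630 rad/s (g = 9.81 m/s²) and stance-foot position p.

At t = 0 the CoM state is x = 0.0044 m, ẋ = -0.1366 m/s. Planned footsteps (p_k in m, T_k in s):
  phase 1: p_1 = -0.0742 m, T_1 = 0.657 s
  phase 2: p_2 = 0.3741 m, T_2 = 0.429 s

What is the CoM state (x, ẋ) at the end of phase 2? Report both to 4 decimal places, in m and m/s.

x = 0.1760, ẋ = -0.3441

phase 1: p=-0.0742, T=0.657, ωT=2.275191, cosh=4.916277, sinh=4.813500; start (x,ẋ)=(0.004400, -0.136600) → end (x,ẋ)=(0.122348, 0.638632)
phase 2: p=0.3741, T=0.429, ωT=1.485627, cosh=2.322047, sinh=2.095687; start (x,ẋ)=(0.122348, 0.638632) → end (x,ẋ)=(0.175998, -0.344122)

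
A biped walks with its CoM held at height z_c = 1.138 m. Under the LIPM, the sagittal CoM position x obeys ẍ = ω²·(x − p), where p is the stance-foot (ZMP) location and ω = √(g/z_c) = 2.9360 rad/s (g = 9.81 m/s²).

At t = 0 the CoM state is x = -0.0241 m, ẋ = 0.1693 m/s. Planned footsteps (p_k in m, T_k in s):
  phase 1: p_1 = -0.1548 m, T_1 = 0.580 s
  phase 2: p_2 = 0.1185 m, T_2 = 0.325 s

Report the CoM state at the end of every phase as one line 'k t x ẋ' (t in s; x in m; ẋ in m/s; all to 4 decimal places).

1 0.5800 0.3689 1.4985
2 0.9050 1.0561 3.0469

phase 1: p=-0.1548, T=0.580, ωT=1.702880, cosh=2.835947, sinh=2.653788; start (x,ẋ)=(-0.024100, 0.169300) → end (x,ẋ)=(0.368885, 1.498478)
phase 2: p=0.1185, T=0.325, ωT=0.954200, cosh=1.490856, sinh=1.105736; start (x,ẋ)=(0.368885, 1.498478) → end (x,ẋ)=(1.056134, 3.046875)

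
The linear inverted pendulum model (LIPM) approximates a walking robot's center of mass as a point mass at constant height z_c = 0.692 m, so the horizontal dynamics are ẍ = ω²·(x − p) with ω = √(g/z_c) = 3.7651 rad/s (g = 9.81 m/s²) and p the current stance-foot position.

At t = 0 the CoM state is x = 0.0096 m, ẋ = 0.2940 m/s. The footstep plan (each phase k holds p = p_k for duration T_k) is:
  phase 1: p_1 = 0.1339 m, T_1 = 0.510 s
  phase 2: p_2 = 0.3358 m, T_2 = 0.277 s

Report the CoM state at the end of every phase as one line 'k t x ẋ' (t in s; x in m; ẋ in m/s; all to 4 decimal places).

1 0.5100 -0.0386 -0.5377
2 0.7870 -0.4388 -2.6091

phase 1: p=0.1339, T=0.510, ωT=1.920201, cosh=3.484454, sinh=3.337876; start (x,ẋ)=(0.009600, 0.294000) → end (x,ẋ)=(-0.038578, -0.537703)
phase 2: p=0.3358, T=0.277, ωT=1.042933, cosh=1.594973, sinh=1.242553; start (x,ẋ)=(-0.038578, -0.537703) → end (x,ẋ)=(-0.438774, -2.609087)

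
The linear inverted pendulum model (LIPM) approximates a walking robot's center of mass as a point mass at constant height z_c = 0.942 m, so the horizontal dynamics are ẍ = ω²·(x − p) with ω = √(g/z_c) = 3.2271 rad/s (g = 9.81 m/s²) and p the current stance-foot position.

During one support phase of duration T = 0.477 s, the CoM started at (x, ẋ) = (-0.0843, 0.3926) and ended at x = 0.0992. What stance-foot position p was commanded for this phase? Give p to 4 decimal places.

ωT = 3.2271·0.477 = 1.539327; cosh(ωT) = 2.437988, sinh(ωT) = 2.223463
x(T) = p + (x₀−p)·cosh(ωT) + (ẋ₀/ω)·sinh(ωT) ⇒ p·(1 − cosh) = x(T) − x₀·cosh − (ẋ₀/ω)·sinh
numerator   = 0.0992 − (-0.0843)·2.437988 − (0.3926/3.2271)·2.223463 = 0.034222
denominator = 1 − 2.437988 = -1.437988
p = 0.034222 / -1.437988 = -0.0238

p = -0.0238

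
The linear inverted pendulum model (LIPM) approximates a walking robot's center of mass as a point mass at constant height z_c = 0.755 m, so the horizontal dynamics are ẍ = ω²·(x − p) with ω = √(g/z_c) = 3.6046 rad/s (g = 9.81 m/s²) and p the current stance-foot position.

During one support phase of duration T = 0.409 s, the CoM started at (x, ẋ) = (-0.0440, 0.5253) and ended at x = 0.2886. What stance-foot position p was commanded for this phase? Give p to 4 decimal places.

p = -0.0679

ωT = 3.6046·0.409 = 1.474281; cosh(ωT) = 2.298420, sinh(ωT) = 2.069476
x(T) = p + (x₀−p)·cosh(ωT) + (ẋ₀/ω)·sinh(ωT) ⇒ p·(1 − cosh) = x(T) − x₀·cosh − (ẋ₀/ω)·sinh
numerator   = 0.2886 − (-0.0440)·2.298420 − (0.5253/3.6046)·2.069476 = 0.088145
denominator = 1 − 2.298420 = -1.298420
p = 0.088145 / -1.298420 = -0.0679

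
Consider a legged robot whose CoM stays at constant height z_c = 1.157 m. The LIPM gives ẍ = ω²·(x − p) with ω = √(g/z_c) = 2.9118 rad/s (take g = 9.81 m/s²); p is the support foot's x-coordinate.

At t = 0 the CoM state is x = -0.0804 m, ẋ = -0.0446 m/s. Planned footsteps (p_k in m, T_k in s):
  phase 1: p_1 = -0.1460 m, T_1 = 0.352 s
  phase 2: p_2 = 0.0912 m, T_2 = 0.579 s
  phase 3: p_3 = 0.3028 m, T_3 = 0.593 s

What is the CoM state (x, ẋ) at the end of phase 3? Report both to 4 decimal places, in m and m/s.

phase 1: p=-0.1460, T=0.352, ωT=1.024954, cosh=1.572890, sinh=1.214077; start (x,ẋ)=(-0.080400, -0.044600) → end (x,ẋ)=(-0.061414, 0.161755)
phase 2: p=0.0912, T=0.579, ωT=1.685932, cosh=2.791376, sinh=2.606104; start (x,ẋ)=(-0.061414, 0.161755) → end (x,ẋ)=(-0.190031, -0.706589)
phase 3: p=0.3028, T=0.593, ωT=1.726697, cosh=2.899963, sinh=2.722092; start (x,ẋ)=(-0.190031, -0.706589) → end (x,ẋ)=(-1.786947, -5.955356)

x = -1.7869, ẋ = -5.9554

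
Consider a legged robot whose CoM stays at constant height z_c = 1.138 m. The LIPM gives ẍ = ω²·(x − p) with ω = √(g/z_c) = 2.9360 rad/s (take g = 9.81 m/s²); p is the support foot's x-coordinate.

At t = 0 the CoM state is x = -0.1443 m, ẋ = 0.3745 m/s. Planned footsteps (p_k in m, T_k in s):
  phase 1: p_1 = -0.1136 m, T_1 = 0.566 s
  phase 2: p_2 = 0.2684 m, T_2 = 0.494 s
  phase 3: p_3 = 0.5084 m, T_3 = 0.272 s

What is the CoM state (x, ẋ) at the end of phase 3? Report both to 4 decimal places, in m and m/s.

phase 1: p=-0.1136, T=0.566, ωT=1.661776, cosh=2.729231, sinh=2.539429; start (x,ẋ)=(-0.144300, 0.374500) → end (x,ẋ)=(0.126528, 0.793205)
phase 2: p=0.2684, T=0.494, ωT=1.450384, cosh=2.249616, sinh=2.015136; start (x,ẋ)=(0.126528, 0.793205) → end (x,ẋ)=(0.493662, 0.945031)
phase 3: p=0.5084, T=0.272, ωT=0.798592, cosh=1.336186, sinh=0.886224; start (x,ẋ)=(0.493662, 0.945031) → end (x,ẋ)=(0.773963, 1.224390)

x = 0.7740, ẋ = 1.2244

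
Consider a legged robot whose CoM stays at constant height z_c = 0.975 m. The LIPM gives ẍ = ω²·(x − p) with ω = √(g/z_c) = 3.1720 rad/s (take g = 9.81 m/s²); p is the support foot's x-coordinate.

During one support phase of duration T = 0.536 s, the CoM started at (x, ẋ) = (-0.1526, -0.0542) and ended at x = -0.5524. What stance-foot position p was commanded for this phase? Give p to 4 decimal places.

p = 0.0413

ωT = 3.1720·0.536 = 1.700192; cosh(ωT) = 2.828823, sinh(ωT) = 2.646175
x(T) = p + (x₀−p)·cosh(ωT) + (ẋ₀/ω)·sinh(ωT) ⇒ p·(1 − cosh) = x(T) − x₀·cosh − (ẋ₀/ω)·sinh
numerator   = -0.5524 − (-0.1526)·2.828823 − (-0.0542/3.1720)·2.646175 = -0.075506
denominator = 1 − 2.828823 = -1.828823
p = -0.075506 / -1.828823 = 0.0413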